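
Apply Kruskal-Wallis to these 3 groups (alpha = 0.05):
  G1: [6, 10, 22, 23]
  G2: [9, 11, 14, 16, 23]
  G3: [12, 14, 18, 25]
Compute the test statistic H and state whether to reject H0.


Step 1: Combine all N = 13 observations and assign midranks.
sorted (value, group, rank): (6,G1,1), (9,G2,2), (10,G1,3), (11,G2,4), (12,G3,5), (14,G2,6.5), (14,G3,6.5), (16,G2,8), (18,G3,9), (22,G1,10), (23,G1,11.5), (23,G2,11.5), (25,G3,13)
Step 2: Sum ranks within each group.
R_1 = 25.5 (n_1 = 4)
R_2 = 32 (n_2 = 5)
R_3 = 33.5 (n_3 = 4)
Step 3: H = 12/(N(N+1)) * sum(R_i^2/n_i) - 3(N+1)
     = 12/(13*14) * (25.5^2/4 + 32^2/5 + 33.5^2/4) - 3*14
     = 0.065934 * 647.925 - 42
     = 0.720330.
Step 4: Ties present; correction factor C = 1 - 12/(13^3 - 13) = 0.994505. Corrected H = 0.720330 / 0.994505 = 0.724309.
Step 5: Under H0, H ~ chi^2(2); p-value = 0.696175.
Step 6: alpha = 0.05. fail to reject H0.

H = 0.7243, df = 2, p = 0.696175, fail to reject H0.


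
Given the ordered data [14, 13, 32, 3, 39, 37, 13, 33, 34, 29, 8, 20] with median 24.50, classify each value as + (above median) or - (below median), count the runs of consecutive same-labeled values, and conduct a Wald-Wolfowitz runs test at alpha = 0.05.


Step 1: Compute median = 24.50; label A = above, B = below.
Labels in order: BBABAABAAABB  (n_A = 6, n_B = 6)
Step 2: Count runs R = 7.
Step 3: Under H0 (random ordering), E[R] = 2*n_A*n_B/(n_A+n_B) + 1 = 2*6*6/12 + 1 = 7.0000.
        Var[R] = 2*n_A*n_B*(2*n_A*n_B - n_A - n_B) / ((n_A+n_B)^2 * (n_A+n_B-1)) = 4320/1584 = 2.7273.
        SD[R] = 1.6514.
Step 4: R = E[R], so z = 0 with no continuity correction.
Step 5: Two-sided p-value via normal approximation = 2*(1 - Phi(|z|)) = 1.000000.
Step 6: alpha = 0.05. fail to reject H0.

R = 7, z = 0.0000, p = 1.000000, fail to reject H0.


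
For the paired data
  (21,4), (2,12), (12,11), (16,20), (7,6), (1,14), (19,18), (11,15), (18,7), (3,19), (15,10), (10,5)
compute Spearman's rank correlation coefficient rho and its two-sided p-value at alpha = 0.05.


Step 1: Rank x and y separately (midranks; no ties here).
rank(x): 21->12, 2->2, 12->7, 16->9, 7->4, 1->1, 19->11, 11->6, 18->10, 3->3, 15->8, 10->5
rank(y): 4->1, 12->7, 11->6, 20->12, 6->3, 14->8, 18->10, 15->9, 7->4, 19->11, 10->5, 5->2
Step 2: d_i = R_x(i) - R_y(i); compute d_i^2.
  (12-1)^2=121, (2-7)^2=25, (7-6)^2=1, (9-12)^2=9, (4-3)^2=1, (1-8)^2=49, (11-10)^2=1, (6-9)^2=9, (10-4)^2=36, (3-11)^2=64, (8-5)^2=9, (5-2)^2=9
sum(d^2) = 334.
Step 3: rho = 1 - 6*334 / (12*(12^2 - 1)) = 1 - 2004/1716 = -0.167832.
Step 4: Under H0, t = rho * sqrt((n-2)/(1-rho^2)) = -0.5384 ~ t(10).
Step 5: Two-sided p-value from the t-distribution with 10 df = 0.602099.
Step 6: alpha = 0.05. fail to reject H0.

rho = -0.1678, p = 0.602099, fail to reject H0 at alpha = 0.05.


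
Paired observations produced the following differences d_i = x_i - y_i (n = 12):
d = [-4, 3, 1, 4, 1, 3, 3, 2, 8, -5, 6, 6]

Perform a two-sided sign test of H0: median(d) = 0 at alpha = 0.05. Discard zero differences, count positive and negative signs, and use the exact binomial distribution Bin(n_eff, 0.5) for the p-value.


Step 1: Discard zero differences. Original n = 12; n_eff = number of nonzero differences = 12.
Nonzero differences (with sign): -4, +3, +1, +4, +1, +3, +3, +2, +8, -5, +6, +6
Step 2: Count signs: positive = 10, negative = 2.
Step 3: Under H0: P(positive) = 0.5, so the number of positives S ~ Bin(12, 0.5).
Step 4: Two-sided exact p-value = sum of Bin(12,0.5) probabilities at or below the observed probability = 0.038574.
Step 5: alpha = 0.05. reject H0.

n_eff = 12, pos = 10, neg = 2, p = 0.038574, reject H0.


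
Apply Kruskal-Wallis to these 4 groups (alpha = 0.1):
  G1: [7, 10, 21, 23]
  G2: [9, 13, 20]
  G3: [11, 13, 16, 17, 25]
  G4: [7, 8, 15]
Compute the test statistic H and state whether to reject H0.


Step 1: Combine all N = 15 observations and assign midranks.
sorted (value, group, rank): (7,G1,1.5), (7,G4,1.5), (8,G4,3), (9,G2,4), (10,G1,5), (11,G3,6), (13,G2,7.5), (13,G3,7.5), (15,G4,9), (16,G3,10), (17,G3,11), (20,G2,12), (21,G1,13), (23,G1,14), (25,G3,15)
Step 2: Sum ranks within each group.
R_1 = 33.5 (n_1 = 4)
R_2 = 23.5 (n_2 = 3)
R_3 = 49.5 (n_3 = 5)
R_4 = 13.5 (n_4 = 3)
Step 3: H = 12/(N(N+1)) * sum(R_i^2/n_i) - 3(N+1)
     = 12/(15*16) * (33.5^2/4 + 23.5^2/3 + 49.5^2/5 + 13.5^2/3) - 3*16
     = 0.050000 * 1015.45 - 48
     = 2.772292.
Step 4: Ties present; correction factor C = 1 - 12/(15^3 - 15) = 0.996429. Corrected H = 2.772292 / 0.996429 = 2.782228.
Step 5: Under H0, H ~ chi^2(3); p-value = 0.426434.
Step 6: alpha = 0.1. fail to reject H0.

H = 2.7822, df = 3, p = 0.426434, fail to reject H0.


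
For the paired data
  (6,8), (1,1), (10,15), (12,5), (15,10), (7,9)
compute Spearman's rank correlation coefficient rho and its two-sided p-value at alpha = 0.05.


Step 1: Rank x and y separately (midranks; no ties here).
rank(x): 6->2, 1->1, 10->4, 12->5, 15->6, 7->3
rank(y): 8->3, 1->1, 15->6, 5->2, 10->5, 9->4
Step 2: d_i = R_x(i) - R_y(i); compute d_i^2.
  (2-3)^2=1, (1-1)^2=0, (4-6)^2=4, (5-2)^2=9, (6-5)^2=1, (3-4)^2=1
sum(d^2) = 16.
Step 3: rho = 1 - 6*16 / (6*(6^2 - 1)) = 1 - 96/210 = 0.542857.
Step 4: Under H0, t = rho * sqrt((n-2)/(1-rho^2)) = 1.2928 ~ t(4).
Step 5: Two-sided p-value from the t-distribution with 4 df = 0.265703.
Step 6: alpha = 0.05. fail to reject H0.

rho = 0.5429, p = 0.265703, fail to reject H0 at alpha = 0.05.


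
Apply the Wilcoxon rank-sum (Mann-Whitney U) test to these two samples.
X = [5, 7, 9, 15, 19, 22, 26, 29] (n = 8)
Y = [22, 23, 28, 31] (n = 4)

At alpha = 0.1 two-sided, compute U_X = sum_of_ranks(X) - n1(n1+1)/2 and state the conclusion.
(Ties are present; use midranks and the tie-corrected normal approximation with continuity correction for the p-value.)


Step 1: Combine and sort all 12 observations; assign midranks.
sorted (value, group): (5,X), (7,X), (9,X), (15,X), (19,X), (22,X), (22,Y), (23,Y), (26,X), (28,Y), (29,X), (31,Y)
ranks: 5->1, 7->2, 9->3, 15->4, 19->5, 22->6.5, 22->6.5, 23->8, 26->9, 28->10, 29->11, 31->12
Step 2: Rank sum for X: R1 = 1 + 2 + 3 + 4 + 5 + 6.5 + 9 + 11 = 41.5.
Step 3: U_X = R1 - n1(n1+1)/2 = 41.5 - 8*9/2 = 41.5 - 36 = 5.5.
       U_Y = n1*n2 - U_X = 32 - 5.5 = 26.5.
Step 4: Ties are present, so use the tie-corrected normal approximation (with continuity correction) for the p-value.
Step 5: p-value = 0.088869; compare to alpha = 0.1. reject H0.

U_X = 5.5, p = 0.088869, reject H0 at alpha = 0.1.


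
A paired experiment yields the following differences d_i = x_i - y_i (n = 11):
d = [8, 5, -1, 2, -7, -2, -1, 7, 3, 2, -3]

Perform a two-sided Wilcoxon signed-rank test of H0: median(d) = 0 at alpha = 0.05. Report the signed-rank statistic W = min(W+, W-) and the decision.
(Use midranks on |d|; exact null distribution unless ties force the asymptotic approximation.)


Step 1: Drop any zero differences (none here) and take |d_i|.
|d| = [8, 5, 1, 2, 7, 2, 1, 7, 3, 2, 3]
Step 2: Midrank |d_i| (ties get averaged ranks).
ranks: |8|->11, |5|->8, |1|->1.5, |2|->4, |7|->9.5, |2|->4, |1|->1.5, |7|->9.5, |3|->6.5, |2|->4, |3|->6.5
Step 3: Attach original signs; sum ranks with positive sign and with negative sign.
W+ = 11 + 8 + 4 + 9.5 + 6.5 + 4 = 43
W- = 1.5 + 9.5 + 4 + 1.5 + 6.5 = 23
(Check: W+ + W- = 66 should equal n(n+1)/2 = 66.)
Step 4: Test statistic W = min(W+, W-) = 23.
Step 5: Ties in |d|, so use the tie-corrected normal approximation.
        E[W] = n(n+1)/4 = 11*12/4 = 33.
        Tie groups: |d|=1 (t=2), |d|=2 (t=3), |d|=3 (t=2), |d|=7 (t=2); sum(t^3 - t) = 42.
        Var[W] = n(n+1)(2n+1)/24 - sum(t^3-t)/48 = 3036/24 - 42/48 = 125.625.
        z = (W - E[W]) / sqrt(Var[W]) = (23 - 33) / 11.2083 = -0.8922.
        Two-sided p = 2*Phi(z) = 0.372286.
Step 6: alpha = 0.05. fail to reject H0.

W+ = 43, W- = 23, W = min = 23, p = 0.372286, fail to reject H0.


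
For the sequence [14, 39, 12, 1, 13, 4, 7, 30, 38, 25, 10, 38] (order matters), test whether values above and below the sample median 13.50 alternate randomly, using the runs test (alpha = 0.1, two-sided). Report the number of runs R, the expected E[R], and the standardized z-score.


Step 1: Compute median = 13.50; label A = above, B = below.
Labels in order: AABBBBBAAABA  (n_A = 6, n_B = 6)
Step 2: Count runs R = 5.
Step 3: Under H0 (random ordering), E[R] = 2*n_A*n_B/(n_A+n_B) + 1 = 2*6*6/12 + 1 = 7.0000.
        Var[R] = 2*n_A*n_B*(2*n_A*n_B - n_A - n_B) / ((n_A+n_B)^2 * (n_A+n_B-1)) = 4320/1584 = 2.7273.
        SD[R] = 1.6514.
Step 4: Continuity-corrected z = (R + 0.5 - E[R]) / SD[R] = (5 + 0.5 - 7.0000) / 1.6514 = -0.9083.
Step 5: Two-sided p-value via normal approximation = 2*(1 - Phi(|z|)) = 0.363722.
Step 6: alpha = 0.1. fail to reject H0.

R = 5, z = -0.9083, p = 0.363722, fail to reject H0.


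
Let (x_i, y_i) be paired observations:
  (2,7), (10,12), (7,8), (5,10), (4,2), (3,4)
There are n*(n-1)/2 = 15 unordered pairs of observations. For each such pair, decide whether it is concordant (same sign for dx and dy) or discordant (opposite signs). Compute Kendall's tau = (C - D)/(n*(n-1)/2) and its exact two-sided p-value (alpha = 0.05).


Step 1: Enumerate the 15 unordered pairs (i,j) with i<j and classify each by sign(x_j-x_i) * sign(y_j-y_i).
  (1,2):dx=+8,dy=+5->C; (1,3):dx=+5,dy=+1->C; (1,4):dx=+3,dy=+3->C; (1,5):dx=+2,dy=-5->D
  (1,6):dx=+1,dy=-3->D; (2,3):dx=-3,dy=-4->C; (2,4):dx=-5,dy=-2->C; (2,5):dx=-6,dy=-10->C
  (2,6):dx=-7,dy=-8->C; (3,4):dx=-2,dy=+2->D; (3,5):dx=-3,dy=-6->C; (3,6):dx=-4,dy=-4->C
  (4,5):dx=-1,dy=-8->C; (4,6):dx=-2,dy=-6->C; (5,6):dx=-1,dy=+2->D
Step 2: C = 11, D = 4, total pairs = 15.
Step 3: tau = (C - D)/(n(n-1)/2) = (11 - 4)/15 = 0.466667.
Step 4: Exact two-sided p-value (enumerate n! = 720 permutations of y under H0): p = 0.272222.
Step 5: alpha = 0.05. fail to reject H0.

tau_b = 0.4667 (C=11, D=4), p = 0.272222, fail to reject H0.


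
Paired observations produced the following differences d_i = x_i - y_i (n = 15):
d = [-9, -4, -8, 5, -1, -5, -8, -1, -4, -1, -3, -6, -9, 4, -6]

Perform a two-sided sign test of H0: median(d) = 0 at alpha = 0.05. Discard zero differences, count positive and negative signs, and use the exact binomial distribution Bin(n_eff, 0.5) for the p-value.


Step 1: Discard zero differences. Original n = 15; n_eff = number of nonzero differences = 15.
Nonzero differences (with sign): -9, -4, -8, +5, -1, -5, -8, -1, -4, -1, -3, -6, -9, +4, -6
Step 2: Count signs: positive = 2, negative = 13.
Step 3: Under H0: P(positive) = 0.5, so the number of positives S ~ Bin(15, 0.5).
Step 4: Two-sided exact p-value = sum of Bin(15,0.5) probabilities at or below the observed probability = 0.007385.
Step 5: alpha = 0.05. reject H0.

n_eff = 15, pos = 2, neg = 13, p = 0.007385, reject H0.


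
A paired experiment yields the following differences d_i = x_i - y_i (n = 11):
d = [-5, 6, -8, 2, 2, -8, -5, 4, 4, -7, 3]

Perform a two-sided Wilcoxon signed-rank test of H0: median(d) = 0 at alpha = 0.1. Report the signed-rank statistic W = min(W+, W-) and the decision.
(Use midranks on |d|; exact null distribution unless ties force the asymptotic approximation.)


Step 1: Drop any zero differences (none here) and take |d_i|.
|d| = [5, 6, 8, 2, 2, 8, 5, 4, 4, 7, 3]
Step 2: Midrank |d_i| (ties get averaged ranks).
ranks: |5|->6.5, |6|->8, |8|->10.5, |2|->1.5, |2|->1.5, |8|->10.5, |5|->6.5, |4|->4.5, |4|->4.5, |7|->9, |3|->3
Step 3: Attach original signs; sum ranks with positive sign and with negative sign.
W+ = 8 + 1.5 + 1.5 + 4.5 + 4.5 + 3 = 23
W- = 6.5 + 10.5 + 10.5 + 6.5 + 9 = 43
(Check: W+ + W- = 66 should equal n(n+1)/2 = 66.)
Step 4: Test statistic W = min(W+, W-) = 23.
Step 5: Ties in |d|, so use the tie-corrected normal approximation.
        E[W] = n(n+1)/4 = 11*12/4 = 33.
        Tie groups: |d|=2 (t=2), |d|=4 (t=2), |d|=5 (t=2), |d|=8 (t=2); sum(t^3 - t) = 24.
        Var[W] = n(n+1)(2n+1)/24 - sum(t^3-t)/48 = 3036/24 - 24/48 = 126.
        z = (W - E[W]) / sqrt(Var[W]) = (23 - 33) / 11.2250 = -0.8909.
        Two-sided p = 2*Phi(z) = 0.372998.
Step 6: alpha = 0.1. fail to reject H0.

W+ = 23, W- = 43, W = min = 23, p = 0.372998, fail to reject H0.


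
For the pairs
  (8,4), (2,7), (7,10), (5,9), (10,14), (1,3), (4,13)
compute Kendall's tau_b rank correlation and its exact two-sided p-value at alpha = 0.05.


Step 1: Enumerate the 21 unordered pairs (i,j) with i<j and classify each by sign(x_j-x_i) * sign(y_j-y_i).
  (1,2):dx=-6,dy=+3->D; (1,3):dx=-1,dy=+6->D; (1,4):dx=-3,dy=+5->D; (1,5):dx=+2,dy=+10->C
  (1,6):dx=-7,dy=-1->C; (1,7):dx=-4,dy=+9->D; (2,3):dx=+5,dy=+3->C; (2,4):dx=+3,dy=+2->C
  (2,5):dx=+8,dy=+7->C; (2,6):dx=-1,dy=-4->C; (2,7):dx=+2,dy=+6->C; (3,4):dx=-2,dy=-1->C
  (3,5):dx=+3,dy=+4->C; (3,6):dx=-6,dy=-7->C; (3,7):dx=-3,dy=+3->D; (4,5):dx=+5,dy=+5->C
  (4,6):dx=-4,dy=-6->C; (4,7):dx=-1,dy=+4->D; (5,6):dx=-9,dy=-11->C; (5,7):dx=-6,dy=-1->C
  (6,7):dx=+3,dy=+10->C
Step 2: C = 15, D = 6, total pairs = 21.
Step 3: tau = (C - D)/(n(n-1)/2) = (15 - 6)/21 = 0.428571.
Step 4: Exact two-sided p-value (enumerate n! = 5040 permutations of y under H0): p = 0.238889.
Step 5: alpha = 0.05. fail to reject H0.

tau_b = 0.4286 (C=15, D=6), p = 0.238889, fail to reject H0.


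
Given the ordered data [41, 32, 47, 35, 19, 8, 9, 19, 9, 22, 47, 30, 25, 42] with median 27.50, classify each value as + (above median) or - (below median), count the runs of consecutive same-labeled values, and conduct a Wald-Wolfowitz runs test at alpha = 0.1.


Step 1: Compute median = 27.50; label A = above, B = below.
Labels in order: AAAABBBBBBAABA  (n_A = 7, n_B = 7)
Step 2: Count runs R = 5.
Step 3: Under H0 (random ordering), E[R] = 2*n_A*n_B/(n_A+n_B) + 1 = 2*7*7/14 + 1 = 8.0000.
        Var[R] = 2*n_A*n_B*(2*n_A*n_B - n_A - n_B) / ((n_A+n_B)^2 * (n_A+n_B-1)) = 8232/2548 = 3.2308.
        SD[R] = 1.7974.
Step 4: Continuity-corrected z = (R + 0.5 - E[R]) / SD[R] = (5 + 0.5 - 8.0000) / 1.7974 = -1.3909.
Step 5: Two-sided p-value via normal approximation = 2*(1 - Phi(|z|)) = 0.164264.
Step 6: alpha = 0.1. fail to reject H0.

R = 5, z = -1.3909, p = 0.164264, fail to reject H0.


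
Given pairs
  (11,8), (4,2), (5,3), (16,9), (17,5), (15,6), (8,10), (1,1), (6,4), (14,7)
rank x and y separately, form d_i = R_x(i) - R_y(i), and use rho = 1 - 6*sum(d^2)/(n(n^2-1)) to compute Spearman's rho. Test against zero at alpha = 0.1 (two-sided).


Step 1: Rank x and y separately (midranks; no ties here).
rank(x): 11->6, 4->2, 5->3, 16->9, 17->10, 15->8, 8->5, 1->1, 6->4, 14->7
rank(y): 8->8, 2->2, 3->3, 9->9, 5->5, 6->6, 10->10, 1->1, 4->4, 7->7
Step 2: d_i = R_x(i) - R_y(i); compute d_i^2.
  (6-8)^2=4, (2-2)^2=0, (3-3)^2=0, (9-9)^2=0, (10-5)^2=25, (8-6)^2=4, (5-10)^2=25, (1-1)^2=0, (4-4)^2=0, (7-7)^2=0
sum(d^2) = 58.
Step 3: rho = 1 - 6*58 / (10*(10^2 - 1)) = 1 - 348/990 = 0.648485.
Step 4: Under H0, t = rho * sqrt((n-2)/(1-rho^2)) = 2.4095 ~ t(8).
Step 5: Two-sided p-value from the t-distribution with 8 df = 0.042540.
Step 6: alpha = 0.1. reject H0.

rho = 0.6485, p = 0.042540, reject H0 at alpha = 0.1.


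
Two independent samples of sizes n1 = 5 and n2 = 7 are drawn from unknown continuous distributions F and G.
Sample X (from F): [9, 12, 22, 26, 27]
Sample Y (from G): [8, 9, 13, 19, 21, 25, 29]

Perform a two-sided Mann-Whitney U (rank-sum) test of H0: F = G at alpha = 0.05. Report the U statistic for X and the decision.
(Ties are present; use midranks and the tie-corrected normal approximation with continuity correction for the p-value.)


Step 1: Combine and sort all 12 observations; assign midranks.
sorted (value, group): (8,Y), (9,X), (9,Y), (12,X), (13,Y), (19,Y), (21,Y), (22,X), (25,Y), (26,X), (27,X), (29,Y)
ranks: 8->1, 9->2.5, 9->2.5, 12->4, 13->5, 19->6, 21->7, 22->8, 25->9, 26->10, 27->11, 29->12
Step 2: Rank sum for X: R1 = 2.5 + 4 + 8 + 10 + 11 = 35.5.
Step 3: U_X = R1 - n1(n1+1)/2 = 35.5 - 5*6/2 = 35.5 - 15 = 20.5.
       U_Y = n1*n2 - U_X = 35 - 20.5 = 14.5.
Step 4: Ties are present, so use the tie-corrected normal approximation (with continuity correction) for the p-value.
Step 5: p-value = 0.684221; compare to alpha = 0.05. fail to reject H0.

U_X = 20.5, p = 0.684221, fail to reject H0 at alpha = 0.05.


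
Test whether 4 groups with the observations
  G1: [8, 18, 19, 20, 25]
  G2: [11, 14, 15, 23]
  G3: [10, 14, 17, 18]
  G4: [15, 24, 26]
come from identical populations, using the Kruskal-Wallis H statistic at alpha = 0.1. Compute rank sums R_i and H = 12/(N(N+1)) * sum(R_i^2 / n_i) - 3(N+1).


Step 1: Combine all N = 16 observations and assign midranks.
sorted (value, group, rank): (8,G1,1), (10,G3,2), (11,G2,3), (14,G2,4.5), (14,G3,4.5), (15,G2,6.5), (15,G4,6.5), (17,G3,8), (18,G1,9.5), (18,G3,9.5), (19,G1,11), (20,G1,12), (23,G2,13), (24,G4,14), (25,G1,15), (26,G4,16)
Step 2: Sum ranks within each group.
R_1 = 48.5 (n_1 = 5)
R_2 = 27 (n_2 = 4)
R_3 = 24 (n_3 = 4)
R_4 = 36.5 (n_4 = 3)
Step 3: H = 12/(N(N+1)) * sum(R_i^2/n_i) - 3(N+1)
     = 12/(16*17) * (48.5^2/5 + 27^2/4 + 24^2/4 + 36.5^2/3) - 3*17
     = 0.044118 * 1240.78 - 51
     = 3.740441.
Step 4: Ties present; correction factor C = 1 - 18/(16^3 - 16) = 0.995588. Corrected H = 3.740441 / 0.995588 = 3.757016.
Step 5: Under H0, H ~ chi^2(3); p-value = 0.288926.
Step 6: alpha = 0.1. fail to reject H0.

H = 3.7570, df = 3, p = 0.288926, fail to reject H0.


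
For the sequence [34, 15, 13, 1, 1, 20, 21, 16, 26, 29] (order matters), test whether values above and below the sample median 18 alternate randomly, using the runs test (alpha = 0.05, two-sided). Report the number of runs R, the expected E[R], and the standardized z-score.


Step 1: Compute median = 18; label A = above, B = below.
Labels in order: ABBBBAABAA  (n_A = 5, n_B = 5)
Step 2: Count runs R = 5.
Step 3: Under H0 (random ordering), E[R] = 2*n_A*n_B/(n_A+n_B) + 1 = 2*5*5/10 + 1 = 6.0000.
        Var[R] = 2*n_A*n_B*(2*n_A*n_B - n_A - n_B) / ((n_A+n_B)^2 * (n_A+n_B-1)) = 2000/900 = 2.2222.
        SD[R] = 1.4907.
Step 4: Continuity-corrected z = (R + 0.5 - E[R]) / SD[R] = (5 + 0.5 - 6.0000) / 1.4907 = -0.3354.
Step 5: Two-sided p-value via normal approximation = 2*(1 - Phi(|z|)) = 0.737316.
Step 6: alpha = 0.05. fail to reject H0.

R = 5, z = -0.3354, p = 0.737316, fail to reject H0.


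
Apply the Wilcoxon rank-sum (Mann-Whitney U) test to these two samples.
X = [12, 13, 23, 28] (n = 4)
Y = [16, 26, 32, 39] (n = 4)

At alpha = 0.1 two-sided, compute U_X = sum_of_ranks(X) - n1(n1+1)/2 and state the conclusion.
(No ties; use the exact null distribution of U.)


Step 1: Combine and sort all 8 observations; assign midranks.
sorted (value, group): (12,X), (13,X), (16,Y), (23,X), (26,Y), (28,X), (32,Y), (39,Y)
ranks: 12->1, 13->2, 16->3, 23->4, 26->5, 28->6, 32->7, 39->8
Step 2: Rank sum for X: R1 = 1 + 2 + 4 + 6 = 13.
Step 3: U_X = R1 - n1(n1+1)/2 = 13 - 4*5/2 = 13 - 10 = 3.
       U_Y = n1*n2 - U_X = 16 - 3 = 13.
Step 4: No ties, so the exact null distribution of U (based on enumerating the C(8,4) = 70 equally likely rank assignments) gives the two-sided p-value.
Step 5: p-value = 0.200000; compare to alpha = 0.1. fail to reject H0.

U_X = 3, p = 0.200000, fail to reject H0 at alpha = 0.1.


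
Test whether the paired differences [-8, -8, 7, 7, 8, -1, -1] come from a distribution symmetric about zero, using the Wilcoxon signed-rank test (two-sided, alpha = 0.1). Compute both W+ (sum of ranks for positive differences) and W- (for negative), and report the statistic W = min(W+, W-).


Step 1: Drop any zero differences (none here) and take |d_i|.
|d| = [8, 8, 7, 7, 8, 1, 1]
Step 2: Midrank |d_i| (ties get averaged ranks).
ranks: |8|->6, |8|->6, |7|->3.5, |7|->3.5, |8|->6, |1|->1.5, |1|->1.5
Step 3: Attach original signs; sum ranks with positive sign and with negative sign.
W+ = 3.5 + 3.5 + 6 = 13
W- = 6 + 6 + 1.5 + 1.5 = 15
(Check: W+ + W- = 28 should equal n(n+1)/2 = 28.)
Step 4: Test statistic W = min(W+, W-) = 13.
Step 5: Ties in |d|, so use the tie-corrected normal approximation.
        E[W] = n(n+1)/4 = 7*8/4 = 14.
        Tie groups: |d|=1 (t=2), |d|=7 (t=2), |d|=8 (t=3); sum(t^3 - t) = 36.
        Var[W] = n(n+1)(2n+1)/24 - sum(t^3-t)/48 = 840/24 - 36/48 = 34.25.
        z = (W - E[W]) / sqrt(Var[W]) = (13 - 14) / 5.8523 = -0.1709.
        Two-sided p = 2*Phi(z) = 0.864325.
Step 6: alpha = 0.1. fail to reject H0.

W+ = 13, W- = 15, W = min = 13, p = 0.864325, fail to reject H0.


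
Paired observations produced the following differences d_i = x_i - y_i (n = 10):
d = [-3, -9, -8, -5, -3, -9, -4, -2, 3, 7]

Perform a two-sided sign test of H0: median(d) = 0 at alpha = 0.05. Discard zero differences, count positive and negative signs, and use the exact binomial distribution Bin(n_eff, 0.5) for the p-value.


Step 1: Discard zero differences. Original n = 10; n_eff = number of nonzero differences = 10.
Nonzero differences (with sign): -3, -9, -8, -5, -3, -9, -4, -2, +3, +7
Step 2: Count signs: positive = 2, negative = 8.
Step 3: Under H0: P(positive) = 0.5, so the number of positives S ~ Bin(10, 0.5).
Step 4: Two-sided exact p-value = sum of Bin(10,0.5) probabilities at or below the observed probability = 0.109375.
Step 5: alpha = 0.05. fail to reject H0.

n_eff = 10, pos = 2, neg = 8, p = 0.109375, fail to reject H0.


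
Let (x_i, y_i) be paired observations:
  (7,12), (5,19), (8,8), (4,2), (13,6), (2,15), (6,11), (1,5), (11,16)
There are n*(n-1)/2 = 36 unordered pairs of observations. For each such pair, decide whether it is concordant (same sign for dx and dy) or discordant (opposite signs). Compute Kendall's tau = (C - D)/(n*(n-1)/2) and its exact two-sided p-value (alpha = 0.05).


Step 1: Enumerate the 36 unordered pairs (i,j) with i<j and classify each by sign(x_j-x_i) * sign(y_j-y_i).
  (1,2):dx=-2,dy=+7->D; (1,3):dx=+1,dy=-4->D; (1,4):dx=-3,dy=-10->C; (1,5):dx=+6,dy=-6->D
  (1,6):dx=-5,dy=+3->D; (1,7):dx=-1,dy=-1->C; (1,8):dx=-6,dy=-7->C; (1,9):dx=+4,dy=+4->C
  (2,3):dx=+3,dy=-11->D; (2,4):dx=-1,dy=-17->C; (2,5):dx=+8,dy=-13->D; (2,6):dx=-3,dy=-4->C
  (2,7):dx=+1,dy=-8->D; (2,8):dx=-4,dy=-14->C; (2,9):dx=+6,dy=-3->D; (3,4):dx=-4,dy=-6->C
  (3,5):dx=+5,dy=-2->D; (3,6):dx=-6,dy=+7->D; (3,7):dx=-2,dy=+3->D; (3,8):dx=-7,dy=-3->C
  (3,9):dx=+3,dy=+8->C; (4,5):dx=+9,dy=+4->C; (4,6):dx=-2,dy=+13->D; (4,7):dx=+2,dy=+9->C
  (4,8):dx=-3,dy=+3->D; (4,9):dx=+7,dy=+14->C; (5,6):dx=-11,dy=+9->D; (5,7):dx=-7,dy=+5->D
  (5,8):dx=-12,dy=-1->C; (5,9):dx=-2,dy=+10->D; (6,7):dx=+4,dy=-4->D; (6,8):dx=-1,dy=-10->C
  (6,9):dx=+9,dy=+1->C; (7,8):dx=-5,dy=-6->C; (7,9):dx=+5,dy=+5->C; (8,9):dx=+10,dy=+11->C
Step 2: C = 19, D = 17, total pairs = 36.
Step 3: tau = (C - D)/(n(n-1)/2) = (19 - 17)/36 = 0.055556.
Step 4: Exact two-sided p-value (enumerate n! = 362880 permutations of y under H0): p = 0.919455.
Step 5: alpha = 0.05. fail to reject H0.

tau_b = 0.0556 (C=19, D=17), p = 0.919455, fail to reject H0.


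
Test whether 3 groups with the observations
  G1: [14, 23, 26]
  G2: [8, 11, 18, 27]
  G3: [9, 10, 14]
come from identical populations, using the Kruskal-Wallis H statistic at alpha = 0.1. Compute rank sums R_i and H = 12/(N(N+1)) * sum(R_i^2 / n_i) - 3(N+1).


Step 1: Combine all N = 10 observations and assign midranks.
sorted (value, group, rank): (8,G2,1), (9,G3,2), (10,G3,3), (11,G2,4), (14,G1,5.5), (14,G3,5.5), (18,G2,7), (23,G1,8), (26,G1,9), (27,G2,10)
Step 2: Sum ranks within each group.
R_1 = 22.5 (n_1 = 3)
R_2 = 22 (n_2 = 4)
R_3 = 10.5 (n_3 = 3)
Step 3: H = 12/(N(N+1)) * sum(R_i^2/n_i) - 3(N+1)
     = 12/(10*11) * (22.5^2/3 + 22^2/4 + 10.5^2/3) - 3*11
     = 0.109091 * 326.5 - 33
     = 2.618182.
Step 4: Ties present; correction factor C = 1 - 6/(10^3 - 10) = 0.993939. Corrected H = 2.618182 / 0.993939 = 2.634146.
Step 5: Under H0, H ~ chi^2(2); p-value = 0.267918.
Step 6: alpha = 0.1. fail to reject H0.

H = 2.6341, df = 2, p = 0.267918, fail to reject H0.


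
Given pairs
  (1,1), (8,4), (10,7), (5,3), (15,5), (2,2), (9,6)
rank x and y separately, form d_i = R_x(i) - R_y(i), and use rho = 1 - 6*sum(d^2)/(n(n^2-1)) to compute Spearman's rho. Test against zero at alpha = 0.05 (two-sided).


Step 1: Rank x and y separately (midranks; no ties here).
rank(x): 1->1, 8->4, 10->6, 5->3, 15->7, 2->2, 9->5
rank(y): 1->1, 4->4, 7->7, 3->3, 5->5, 2->2, 6->6
Step 2: d_i = R_x(i) - R_y(i); compute d_i^2.
  (1-1)^2=0, (4-4)^2=0, (6-7)^2=1, (3-3)^2=0, (7-5)^2=4, (2-2)^2=0, (5-6)^2=1
sum(d^2) = 6.
Step 3: rho = 1 - 6*6 / (7*(7^2 - 1)) = 1 - 36/336 = 0.892857.
Step 4: Under H0, t = rho * sqrt((n-2)/(1-rho^2)) = 4.4333 ~ t(5).
Step 5: Two-sided p-value from the t-distribution with 5 df = 0.006807.
Step 6: alpha = 0.05. reject H0.

rho = 0.8929, p = 0.006807, reject H0 at alpha = 0.05.


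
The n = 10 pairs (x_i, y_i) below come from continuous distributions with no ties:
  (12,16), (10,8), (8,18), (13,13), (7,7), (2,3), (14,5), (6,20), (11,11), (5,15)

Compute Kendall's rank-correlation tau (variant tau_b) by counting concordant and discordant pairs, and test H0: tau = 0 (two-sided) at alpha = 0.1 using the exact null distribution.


Step 1: Enumerate the 45 unordered pairs (i,j) with i<j and classify each by sign(x_j-x_i) * sign(y_j-y_i).
  (1,2):dx=-2,dy=-8->C; (1,3):dx=-4,dy=+2->D; (1,4):dx=+1,dy=-3->D; (1,5):dx=-5,dy=-9->C
  (1,6):dx=-10,dy=-13->C; (1,7):dx=+2,dy=-11->D; (1,8):dx=-6,dy=+4->D; (1,9):dx=-1,dy=-5->C
  (1,10):dx=-7,dy=-1->C; (2,3):dx=-2,dy=+10->D; (2,4):dx=+3,dy=+5->C; (2,5):dx=-3,dy=-1->C
  (2,6):dx=-8,dy=-5->C; (2,7):dx=+4,dy=-3->D; (2,8):dx=-4,dy=+12->D; (2,9):dx=+1,dy=+3->C
  (2,10):dx=-5,dy=+7->D; (3,4):dx=+5,dy=-5->D; (3,5):dx=-1,dy=-11->C; (3,6):dx=-6,dy=-15->C
  (3,7):dx=+6,dy=-13->D; (3,8):dx=-2,dy=+2->D; (3,9):dx=+3,dy=-7->D; (3,10):dx=-3,dy=-3->C
  (4,5):dx=-6,dy=-6->C; (4,6):dx=-11,dy=-10->C; (4,7):dx=+1,dy=-8->D; (4,8):dx=-7,dy=+7->D
  (4,9):dx=-2,dy=-2->C; (4,10):dx=-8,dy=+2->D; (5,6):dx=-5,dy=-4->C; (5,7):dx=+7,dy=-2->D
  (5,8):dx=-1,dy=+13->D; (5,9):dx=+4,dy=+4->C; (5,10):dx=-2,dy=+8->D; (6,7):dx=+12,dy=+2->C
  (6,8):dx=+4,dy=+17->C; (6,9):dx=+9,dy=+8->C; (6,10):dx=+3,dy=+12->C; (7,8):dx=-8,dy=+15->D
  (7,9):dx=-3,dy=+6->D; (7,10):dx=-9,dy=+10->D; (8,9):dx=+5,dy=-9->D; (8,10):dx=-1,dy=-5->C
  (9,10):dx=-6,dy=+4->D
Step 2: C = 22, D = 23, total pairs = 45.
Step 3: tau = (C - D)/(n(n-1)/2) = (22 - 23)/45 = -0.022222.
Step 4: Exact two-sided p-value (enumerate n! = 3628800 permutations of y under H0): p = 1.000000.
Step 5: alpha = 0.1. fail to reject H0.

tau_b = -0.0222 (C=22, D=23), p = 1.000000, fail to reject H0.


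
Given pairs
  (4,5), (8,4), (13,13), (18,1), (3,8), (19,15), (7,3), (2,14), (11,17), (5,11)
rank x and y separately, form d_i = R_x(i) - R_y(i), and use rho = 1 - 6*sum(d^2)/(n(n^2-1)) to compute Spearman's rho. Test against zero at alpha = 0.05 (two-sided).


Step 1: Rank x and y separately (midranks; no ties here).
rank(x): 4->3, 8->6, 13->8, 18->9, 3->2, 19->10, 7->5, 2->1, 11->7, 5->4
rank(y): 5->4, 4->3, 13->7, 1->1, 8->5, 15->9, 3->2, 14->8, 17->10, 11->6
Step 2: d_i = R_x(i) - R_y(i); compute d_i^2.
  (3-4)^2=1, (6-3)^2=9, (8-7)^2=1, (9-1)^2=64, (2-5)^2=9, (10-9)^2=1, (5-2)^2=9, (1-8)^2=49, (7-10)^2=9, (4-6)^2=4
sum(d^2) = 156.
Step 3: rho = 1 - 6*156 / (10*(10^2 - 1)) = 1 - 936/990 = 0.054545.
Step 4: Under H0, t = rho * sqrt((n-2)/(1-rho^2)) = 0.1545 ~ t(8).
Step 5: Two-sided p-value from the t-distribution with 8 df = 0.881036.
Step 6: alpha = 0.05. fail to reject H0.

rho = 0.0545, p = 0.881036, fail to reject H0 at alpha = 0.05.


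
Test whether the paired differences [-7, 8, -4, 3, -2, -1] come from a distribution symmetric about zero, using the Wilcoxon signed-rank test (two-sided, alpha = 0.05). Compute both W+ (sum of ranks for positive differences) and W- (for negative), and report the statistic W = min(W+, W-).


Step 1: Drop any zero differences (none here) and take |d_i|.
|d| = [7, 8, 4, 3, 2, 1]
Step 2: Midrank |d_i| (ties get averaged ranks).
ranks: |7|->5, |8|->6, |4|->4, |3|->3, |2|->2, |1|->1
Step 3: Attach original signs; sum ranks with positive sign and with negative sign.
W+ = 6 + 3 = 9
W- = 5 + 4 + 2 + 1 = 12
(Check: W+ + W- = 21 should equal n(n+1)/2 = 21.)
Step 4: Test statistic W = min(W+, W-) = 9.
Step 5: No ties, so the exact null distribution over the 2^6 = 64 sign assignments gives the two-sided p-value = 0.843750.
Step 6: alpha = 0.05. fail to reject H0.

W+ = 9, W- = 12, W = min = 9, p = 0.843750, fail to reject H0.


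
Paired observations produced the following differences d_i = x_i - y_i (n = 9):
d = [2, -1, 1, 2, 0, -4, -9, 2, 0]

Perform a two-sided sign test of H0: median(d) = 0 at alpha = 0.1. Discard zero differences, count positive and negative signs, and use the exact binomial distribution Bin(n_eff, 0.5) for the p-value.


Step 1: Discard zero differences. Original n = 9; n_eff = number of nonzero differences = 7.
Nonzero differences (with sign): +2, -1, +1, +2, -4, -9, +2
Step 2: Count signs: positive = 4, negative = 3.
Step 3: Under H0: P(positive) = 0.5, so the number of positives S ~ Bin(7, 0.5).
Step 4: Two-sided exact p-value = sum of Bin(7,0.5) probabilities at or below the observed probability = 1.000000.
Step 5: alpha = 0.1. fail to reject H0.

n_eff = 7, pos = 4, neg = 3, p = 1.000000, fail to reject H0.


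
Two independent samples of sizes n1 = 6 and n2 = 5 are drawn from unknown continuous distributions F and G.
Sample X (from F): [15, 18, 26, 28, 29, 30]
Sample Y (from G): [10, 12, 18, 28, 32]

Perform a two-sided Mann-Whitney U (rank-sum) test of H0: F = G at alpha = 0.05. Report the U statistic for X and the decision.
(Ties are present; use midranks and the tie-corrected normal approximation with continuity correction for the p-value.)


Step 1: Combine and sort all 11 observations; assign midranks.
sorted (value, group): (10,Y), (12,Y), (15,X), (18,X), (18,Y), (26,X), (28,X), (28,Y), (29,X), (30,X), (32,Y)
ranks: 10->1, 12->2, 15->3, 18->4.5, 18->4.5, 26->6, 28->7.5, 28->7.5, 29->9, 30->10, 32->11
Step 2: Rank sum for X: R1 = 3 + 4.5 + 6 + 7.5 + 9 + 10 = 40.
Step 3: U_X = R1 - n1(n1+1)/2 = 40 - 6*7/2 = 40 - 21 = 19.
       U_Y = n1*n2 - U_X = 30 - 19 = 11.
Step 4: Ties are present, so use the tie-corrected normal approximation (with continuity correction) for the p-value.
Step 5: p-value = 0.520916; compare to alpha = 0.05. fail to reject H0.

U_X = 19, p = 0.520916, fail to reject H0 at alpha = 0.05.


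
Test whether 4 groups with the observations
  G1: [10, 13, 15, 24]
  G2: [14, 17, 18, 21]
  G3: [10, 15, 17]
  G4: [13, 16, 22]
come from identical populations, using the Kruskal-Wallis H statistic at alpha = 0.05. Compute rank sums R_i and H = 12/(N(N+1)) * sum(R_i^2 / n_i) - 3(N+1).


Step 1: Combine all N = 14 observations and assign midranks.
sorted (value, group, rank): (10,G1,1.5), (10,G3,1.5), (13,G1,3.5), (13,G4,3.5), (14,G2,5), (15,G1,6.5), (15,G3,6.5), (16,G4,8), (17,G2,9.5), (17,G3,9.5), (18,G2,11), (21,G2,12), (22,G4,13), (24,G1,14)
Step 2: Sum ranks within each group.
R_1 = 25.5 (n_1 = 4)
R_2 = 37.5 (n_2 = 4)
R_3 = 17.5 (n_3 = 3)
R_4 = 24.5 (n_4 = 3)
Step 3: H = 12/(N(N+1)) * sum(R_i^2/n_i) - 3(N+1)
     = 12/(14*15) * (25.5^2/4 + 37.5^2/4 + 17.5^2/3 + 24.5^2/3) - 3*15
     = 0.057143 * 816.292 - 45
     = 1.645238.
Step 4: Ties present; correction factor C = 1 - 24/(14^3 - 14) = 0.991209. Corrected H = 1.645238 / 0.991209 = 1.659830.
Step 5: Under H0, H ~ chi^2(3); p-value = 0.645901.
Step 6: alpha = 0.05. fail to reject H0.

H = 1.6598, df = 3, p = 0.645901, fail to reject H0.


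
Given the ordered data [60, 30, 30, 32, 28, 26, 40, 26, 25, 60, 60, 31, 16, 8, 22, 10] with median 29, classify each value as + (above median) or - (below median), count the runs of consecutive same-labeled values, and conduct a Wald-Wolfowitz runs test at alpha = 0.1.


Step 1: Compute median = 29; label A = above, B = below.
Labels in order: AAAABBABBAAABBBB  (n_A = 8, n_B = 8)
Step 2: Count runs R = 6.
Step 3: Under H0 (random ordering), E[R] = 2*n_A*n_B/(n_A+n_B) + 1 = 2*8*8/16 + 1 = 9.0000.
        Var[R] = 2*n_A*n_B*(2*n_A*n_B - n_A - n_B) / ((n_A+n_B)^2 * (n_A+n_B-1)) = 14336/3840 = 3.7333.
        SD[R] = 1.9322.
Step 4: Continuity-corrected z = (R + 0.5 - E[R]) / SD[R] = (6 + 0.5 - 9.0000) / 1.9322 = -1.2939.
Step 5: Two-sided p-value via normal approximation = 2*(1 - Phi(|z|)) = 0.195709.
Step 6: alpha = 0.1. fail to reject H0.

R = 6, z = -1.2939, p = 0.195709, fail to reject H0.


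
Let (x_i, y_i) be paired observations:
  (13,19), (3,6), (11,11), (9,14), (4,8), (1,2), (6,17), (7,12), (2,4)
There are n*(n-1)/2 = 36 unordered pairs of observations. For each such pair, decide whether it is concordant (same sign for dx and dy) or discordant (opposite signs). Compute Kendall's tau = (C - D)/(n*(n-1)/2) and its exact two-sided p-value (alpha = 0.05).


Step 1: Enumerate the 36 unordered pairs (i,j) with i<j and classify each by sign(x_j-x_i) * sign(y_j-y_i).
  (1,2):dx=-10,dy=-13->C; (1,3):dx=-2,dy=-8->C; (1,4):dx=-4,dy=-5->C; (1,5):dx=-9,dy=-11->C
  (1,6):dx=-12,dy=-17->C; (1,7):dx=-7,dy=-2->C; (1,8):dx=-6,dy=-7->C; (1,9):dx=-11,dy=-15->C
  (2,3):dx=+8,dy=+5->C; (2,4):dx=+6,dy=+8->C; (2,5):dx=+1,dy=+2->C; (2,6):dx=-2,dy=-4->C
  (2,7):dx=+3,dy=+11->C; (2,8):dx=+4,dy=+6->C; (2,9):dx=-1,dy=-2->C; (3,4):dx=-2,dy=+3->D
  (3,5):dx=-7,dy=-3->C; (3,6):dx=-10,dy=-9->C; (3,7):dx=-5,dy=+6->D; (3,8):dx=-4,dy=+1->D
  (3,9):dx=-9,dy=-7->C; (4,5):dx=-5,dy=-6->C; (4,6):dx=-8,dy=-12->C; (4,7):dx=-3,dy=+3->D
  (4,8):dx=-2,dy=-2->C; (4,9):dx=-7,dy=-10->C; (5,6):dx=-3,dy=-6->C; (5,7):dx=+2,dy=+9->C
  (5,8):dx=+3,dy=+4->C; (5,9):dx=-2,dy=-4->C; (6,7):dx=+5,dy=+15->C; (6,8):dx=+6,dy=+10->C
  (6,9):dx=+1,dy=+2->C; (7,8):dx=+1,dy=-5->D; (7,9):dx=-4,dy=-13->C; (8,9):dx=-5,dy=-8->C
Step 2: C = 31, D = 5, total pairs = 36.
Step 3: tau = (C - D)/(n(n-1)/2) = (31 - 5)/36 = 0.722222.
Step 4: Exact two-sided p-value (enumerate n! = 362880 permutations of y under H0): p = 0.005886.
Step 5: alpha = 0.05. reject H0.

tau_b = 0.7222 (C=31, D=5), p = 0.005886, reject H0.


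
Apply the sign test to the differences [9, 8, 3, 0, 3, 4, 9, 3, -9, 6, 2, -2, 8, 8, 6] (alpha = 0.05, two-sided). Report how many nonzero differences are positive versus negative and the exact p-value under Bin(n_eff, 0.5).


Step 1: Discard zero differences. Original n = 15; n_eff = number of nonzero differences = 14.
Nonzero differences (with sign): +9, +8, +3, +3, +4, +9, +3, -9, +6, +2, -2, +8, +8, +6
Step 2: Count signs: positive = 12, negative = 2.
Step 3: Under H0: P(positive) = 0.5, so the number of positives S ~ Bin(14, 0.5).
Step 4: Two-sided exact p-value = sum of Bin(14,0.5) probabilities at or below the observed probability = 0.012939.
Step 5: alpha = 0.05. reject H0.

n_eff = 14, pos = 12, neg = 2, p = 0.012939, reject H0.


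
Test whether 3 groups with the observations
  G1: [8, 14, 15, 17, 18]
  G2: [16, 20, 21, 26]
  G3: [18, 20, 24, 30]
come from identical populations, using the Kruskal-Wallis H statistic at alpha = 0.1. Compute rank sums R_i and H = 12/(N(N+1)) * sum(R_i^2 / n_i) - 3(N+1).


Step 1: Combine all N = 13 observations and assign midranks.
sorted (value, group, rank): (8,G1,1), (14,G1,2), (15,G1,3), (16,G2,4), (17,G1,5), (18,G1,6.5), (18,G3,6.5), (20,G2,8.5), (20,G3,8.5), (21,G2,10), (24,G3,11), (26,G2,12), (30,G3,13)
Step 2: Sum ranks within each group.
R_1 = 17.5 (n_1 = 5)
R_2 = 34.5 (n_2 = 4)
R_3 = 39 (n_3 = 4)
Step 3: H = 12/(N(N+1)) * sum(R_i^2/n_i) - 3(N+1)
     = 12/(13*14) * (17.5^2/5 + 34.5^2/4 + 39^2/4) - 3*14
     = 0.065934 * 739.062 - 42
     = 6.729396.
Step 4: Ties present; correction factor C = 1 - 12/(13^3 - 13) = 0.994505. Corrected H = 6.729396 / 0.994505 = 6.766575.
Step 5: Under H0, H ~ chi^2(2); p-value = 0.033936.
Step 6: alpha = 0.1. reject H0.

H = 6.7666, df = 2, p = 0.033936, reject H0.


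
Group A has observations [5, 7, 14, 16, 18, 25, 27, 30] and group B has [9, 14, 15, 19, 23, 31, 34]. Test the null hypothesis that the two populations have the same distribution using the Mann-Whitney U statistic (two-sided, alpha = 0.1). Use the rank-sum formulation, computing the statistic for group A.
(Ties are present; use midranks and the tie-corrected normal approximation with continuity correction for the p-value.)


Step 1: Combine and sort all 15 observations; assign midranks.
sorted (value, group): (5,X), (7,X), (9,Y), (14,X), (14,Y), (15,Y), (16,X), (18,X), (19,Y), (23,Y), (25,X), (27,X), (30,X), (31,Y), (34,Y)
ranks: 5->1, 7->2, 9->3, 14->4.5, 14->4.5, 15->6, 16->7, 18->8, 19->9, 23->10, 25->11, 27->12, 30->13, 31->14, 34->15
Step 2: Rank sum for X: R1 = 1 + 2 + 4.5 + 7 + 8 + 11 + 12 + 13 = 58.5.
Step 3: U_X = R1 - n1(n1+1)/2 = 58.5 - 8*9/2 = 58.5 - 36 = 22.5.
       U_Y = n1*n2 - U_X = 56 - 22.5 = 33.5.
Step 4: Ties are present, so use the tie-corrected normal approximation (with continuity correction) for the p-value.
Step 5: p-value = 0.562485; compare to alpha = 0.1. fail to reject H0.

U_X = 22.5, p = 0.562485, fail to reject H0 at alpha = 0.1.


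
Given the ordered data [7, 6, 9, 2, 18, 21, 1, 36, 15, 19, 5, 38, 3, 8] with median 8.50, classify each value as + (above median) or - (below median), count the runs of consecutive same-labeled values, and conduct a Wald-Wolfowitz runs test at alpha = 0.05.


Step 1: Compute median = 8.50; label A = above, B = below.
Labels in order: BBABAABAAABABB  (n_A = 7, n_B = 7)
Step 2: Count runs R = 9.
Step 3: Under H0 (random ordering), E[R] = 2*n_A*n_B/(n_A+n_B) + 1 = 2*7*7/14 + 1 = 8.0000.
        Var[R] = 2*n_A*n_B*(2*n_A*n_B - n_A - n_B) / ((n_A+n_B)^2 * (n_A+n_B-1)) = 8232/2548 = 3.2308.
        SD[R] = 1.7974.
Step 4: Continuity-corrected z = (R - 0.5 - E[R]) / SD[R] = (9 - 0.5 - 8.0000) / 1.7974 = 0.2782.
Step 5: Two-sided p-value via normal approximation = 2*(1 - Phi(|z|)) = 0.780879.
Step 6: alpha = 0.05. fail to reject H0.

R = 9, z = 0.2782, p = 0.780879, fail to reject H0.


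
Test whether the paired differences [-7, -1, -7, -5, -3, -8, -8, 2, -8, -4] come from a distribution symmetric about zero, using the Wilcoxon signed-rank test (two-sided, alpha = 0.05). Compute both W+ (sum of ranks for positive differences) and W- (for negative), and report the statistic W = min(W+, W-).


Step 1: Drop any zero differences (none here) and take |d_i|.
|d| = [7, 1, 7, 5, 3, 8, 8, 2, 8, 4]
Step 2: Midrank |d_i| (ties get averaged ranks).
ranks: |7|->6.5, |1|->1, |7|->6.5, |5|->5, |3|->3, |8|->9, |8|->9, |2|->2, |8|->9, |4|->4
Step 3: Attach original signs; sum ranks with positive sign and with negative sign.
W+ = 2 = 2
W- = 6.5 + 1 + 6.5 + 5 + 3 + 9 + 9 + 9 + 4 = 53
(Check: W+ + W- = 55 should equal n(n+1)/2 = 55.)
Step 4: Test statistic W = min(W+, W-) = 2.
Step 5: Ties in |d|, so use the tie-corrected normal approximation.
        E[W] = n(n+1)/4 = 10*11/4 = 27.5.
        Tie groups: |d|=7 (t=2), |d|=8 (t=3); sum(t^3 - t) = 30.
        Var[W] = n(n+1)(2n+1)/24 - sum(t^3-t)/48 = 2310/24 - 30/48 = 95.625.
        z = (W - E[W]) / sqrt(Var[W]) = (2 - 27.5) / 9.7788 = -2.6077.
        Two-sided p = 2*Phi(z) = 0.009116.
Step 6: alpha = 0.05. reject H0.

W+ = 2, W- = 53, W = min = 2, p = 0.009116, reject H0.


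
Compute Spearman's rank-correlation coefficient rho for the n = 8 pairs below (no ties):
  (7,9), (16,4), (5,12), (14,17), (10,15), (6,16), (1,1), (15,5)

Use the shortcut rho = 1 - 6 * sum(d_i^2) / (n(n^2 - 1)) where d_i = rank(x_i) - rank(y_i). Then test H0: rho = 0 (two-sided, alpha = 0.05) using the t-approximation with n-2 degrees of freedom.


Step 1: Rank x and y separately (midranks; no ties here).
rank(x): 7->4, 16->8, 5->2, 14->6, 10->5, 6->3, 1->1, 15->7
rank(y): 9->4, 4->2, 12->5, 17->8, 15->6, 16->7, 1->1, 5->3
Step 2: d_i = R_x(i) - R_y(i); compute d_i^2.
  (4-4)^2=0, (8-2)^2=36, (2-5)^2=9, (6-8)^2=4, (5-6)^2=1, (3-7)^2=16, (1-1)^2=0, (7-3)^2=16
sum(d^2) = 82.
Step 3: rho = 1 - 6*82 / (8*(8^2 - 1)) = 1 - 492/504 = 0.023810.
Step 4: Under H0, t = rho * sqrt((n-2)/(1-rho^2)) = 0.0583 ~ t(6).
Step 5: Two-sided p-value from the t-distribution with 6 df = 0.955374.
Step 6: alpha = 0.05. fail to reject H0.

rho = 0.0238, p = 0.955374, fail to reject H0 at alpha = 0.05.


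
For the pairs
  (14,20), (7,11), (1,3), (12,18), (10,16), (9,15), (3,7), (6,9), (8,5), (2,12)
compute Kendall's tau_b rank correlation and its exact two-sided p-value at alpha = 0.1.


Step 1: Enumerate the 45 unordered pairs (i,j) with i<j and classify each by sign(x_j-x_i) * sign(y_j-y_i).
  (1,2):dx=-7,dy=-9->C; (1,3):dx=-13,dy=-17->C; (1,4):dx=-2,dy=-2->C; (1,5):dx=-4,dy=-4->C
  (1,6):dx=-5,dy=-5->C; (1,7):dx=-11,dy=-13->C; (1,8):dx=-8,dy=-11->C; (1,9):dx=-6,dy=-15->C
  (1,10):dx=-12,dy=-8->C; (2,3):dx=-6,dy=-8->C; (2,4):dx=+5,dy=+7->C; (2,5):dx=+3,dy=+5->C
  (2,6):dx=+2,dy=+4->C; (2,7):dx=-4,dy=-4->C; (2,8):dx=-1,dy=-2->C; (2,9):dx=+1,dy=-6->D
  (2,10):dx=-5,dy=+1->D; (3,4):dx=+11,dy=+15->C; (3,5):dx=+9,dy=+13->C; (3,6):dx=+8,dy=+12->C
  (3,7):dx=+2,dy=+4->C; (3,8):dx=+5,dy=+6->C; (3,9):dx=+7,dy=+2->C; (3,10):dx=+1,dy=+9->C
  (4,5):dx=-2,dy=-2->C; (4,6):dx=-3,dy=-3->C; (4,7):dx=-9,dy=-11->C; (4,8):dx=-6,dy=-9->C
  (4,9):dx=-4,dy=-13->C; (4,10):dx=-10,dy=-6->C; (5,6):dx=-1,dy=-1->C; (5,7):dx=-7,dy=-9->C
  (5,8):dx=-4,dy=-7->C; (5,9):dx=-2,dy=-11->C; (5,10):dx=-8,dy=-4->C; (6,7):dx=-6,dy=-8->C
  (6,8):dx=-3,dy=-6->C; (6,9):dx=-1,dy=-10->C; (6,10):dx=-7,dy=-3->C; (7,8):dx=+3,dy=+2->C
  (7,9):dx=+5,dy=-2->D; (7,10):dx=-1,dy=+5->D; (8,9):dx=+2,dy=-4->D; (8,10):dx=-4,dy=+3->D
  (9,10):dx=-6,dy=+7->D
Step 2: C = 38, D = 7, total pairs = 45.
Step 3: tau = (C - D)/(n(n-1)/2) = (38 - 7)/45 = 0.688889.
Step 4: Exact two-sided p-value (enumerate n! = 3628800 permutations of y under H0): p = 0.004687.
Step 5: alpha = 0.1. reject H0.

tau_b = 0.6889 (C=38, D=7), p = 0.004687, reject H0.
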